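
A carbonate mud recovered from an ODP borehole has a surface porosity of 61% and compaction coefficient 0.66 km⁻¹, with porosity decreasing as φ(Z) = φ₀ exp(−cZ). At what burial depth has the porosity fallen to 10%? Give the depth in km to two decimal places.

2.74 km

Invert Athy's law: Z = ln(φ₀/φ) / c
Z = ln(0.61/0.1) / 0.66 = ln(6.1) / 0.66 = 1.8083 / 0.66 = 2.740 km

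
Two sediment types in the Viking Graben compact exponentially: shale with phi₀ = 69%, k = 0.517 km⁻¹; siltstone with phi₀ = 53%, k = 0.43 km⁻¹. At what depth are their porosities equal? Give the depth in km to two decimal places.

3.03 km

Set phi₀ₐ e^(−kₐz) = phi₀ᵦ e^(−kᵦz) ⇒ ln(phi₀ₐ/phi₀ᵦ) = (kₐ − kᵦ)·z
z = ln(0.69/0.53) / (0.517 − 0.43) = 0.2638 / 0.087 = 3.032 km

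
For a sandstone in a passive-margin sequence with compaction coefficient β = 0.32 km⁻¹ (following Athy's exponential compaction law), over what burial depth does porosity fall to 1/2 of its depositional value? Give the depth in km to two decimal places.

phi/phi₀ = 1/2 ⇒ exp(−β·z) = 1/2 ⇒ z = ln(2) / β
z = 0.6931 / 0.32 = 2.166 km

2.17 km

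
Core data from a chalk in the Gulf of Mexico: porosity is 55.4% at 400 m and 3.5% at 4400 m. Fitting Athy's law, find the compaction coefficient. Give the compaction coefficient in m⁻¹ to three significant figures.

Working in km (1 km = 1000 m; β in km⁻¹ = β in m⁻¹ × 1000):
Athy: n(z) = n₀ e^(−βz) ⇒ n₁/n₂ = e^{β(z₂−z₁)} ⇒ β = ln(n₁/n₂)/(z₂−z₁)
β = ln(0.554/0.035) / (4.4 − 0.4) = ln(15.83) / 4 = 2.7618 / 4 = 0.6905 km⁻¹

0.000690 m⁻¹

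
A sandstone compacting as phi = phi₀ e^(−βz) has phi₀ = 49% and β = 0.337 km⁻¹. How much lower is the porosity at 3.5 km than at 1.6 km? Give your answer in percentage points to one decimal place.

13.5 percentage points

phi(1.6) = 0.49·e^(−0.337×1.6) = 0.2858
phi(3.5) = 0.49·e^(−0.337×3.5) = 0.1506
Δphi = 0.2858 − 0.1506 = 0.1351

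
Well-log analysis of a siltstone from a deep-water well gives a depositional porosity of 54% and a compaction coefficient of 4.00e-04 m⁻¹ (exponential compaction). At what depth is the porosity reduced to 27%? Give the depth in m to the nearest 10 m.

1730 m

Working in km (1 km = 1000 m; β in km⁻¹ = β in m⁻¹ × 1000):
Invert Athy's law: Z = ln(n₀/n) / β
Z = ln(0.54/0.27) / 0.4 = ln(2) / 0.4 = 0.6931 / 0.4 = 1.733 km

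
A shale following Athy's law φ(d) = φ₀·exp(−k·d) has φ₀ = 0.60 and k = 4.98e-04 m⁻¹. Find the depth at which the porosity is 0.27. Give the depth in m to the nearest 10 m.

1600 m

Working in km (1 km = 1000 m; k in km⁻¹ = k in m⁻¹ × 1000):
Invert Athy's law: d = ln(φ₀/φ) / k
d = ln(0.6/0.27) / 0.498 = ln(2.222) / 0.498 = 0.7985 / 0.498 = 1.603 km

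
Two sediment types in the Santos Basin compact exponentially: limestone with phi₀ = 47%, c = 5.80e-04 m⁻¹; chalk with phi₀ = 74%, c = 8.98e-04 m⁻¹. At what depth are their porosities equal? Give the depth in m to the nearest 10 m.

1430 m

Working in km (1 km = 1000 m; c in km⁻¹ = c in m⁻¹ × 1000):
Set phi₀ₐ e^(−cₐd) = phi₀ᵦ e^(−cᵦd) ⇒ ln(phi₀ₐ/phi₀ᵦ) = (cₐ − cᵦ)·d
d = ln(0.47/0.74) / (0.58 − 0.898) = -0.4539 / -0.318 = 1.427 km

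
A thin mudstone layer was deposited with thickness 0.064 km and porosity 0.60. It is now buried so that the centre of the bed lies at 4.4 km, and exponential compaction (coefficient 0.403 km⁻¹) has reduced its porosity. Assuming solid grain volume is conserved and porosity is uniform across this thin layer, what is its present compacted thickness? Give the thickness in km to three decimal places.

0.029 km

Porosity at 4.4 km: n = 0.6·exp(−0.403×4.4) = 0.1019
Solid-volume conservation: h(1−n) = h₀(1−n₀) ⇒ h = h₀·(1−n₀)/(1−n)
h = 0.064 × (1 − 0.6)/(1 − 0.1019) = 0.064 × 0.4454 = 0.0285 km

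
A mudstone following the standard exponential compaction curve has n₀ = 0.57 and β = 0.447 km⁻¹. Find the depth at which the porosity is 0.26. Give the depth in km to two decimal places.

Invert Athy's law: d = ln(n₀/n) / β
d = ln(0.57/0.26) / 0.447 = ln(2.192) / 0.447 = 0.7850 / 0.447 = 1.756 km

1.76 km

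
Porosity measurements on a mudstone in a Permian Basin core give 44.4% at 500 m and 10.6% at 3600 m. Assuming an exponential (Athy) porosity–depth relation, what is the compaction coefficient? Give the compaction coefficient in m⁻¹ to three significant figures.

Working in km (1 km = 1000 m; β in km⁻¹ = β in m⁻¹ × 1000):
Athy: φ(d) = φ₀ e^(−βd) ⇒ φ₁/φ₂ = e^{β(d₂−d₁)} ⇒ β = ln(φ₁/φ₂)/(d₂−d₁)
β = ln(0.444/0.106) / (3.6 − 0.5) = ln(4.189) / 3.1 = 1.4324 / 3.1 = 0.4621 km⁻¹

0.000462 m⁻¹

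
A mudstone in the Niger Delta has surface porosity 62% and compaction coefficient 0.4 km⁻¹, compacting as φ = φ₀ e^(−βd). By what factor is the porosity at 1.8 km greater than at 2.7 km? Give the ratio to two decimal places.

1.43

φ(d₁)/φ(d₂) = e^(−β·d₁)/e^(−β·d₂) = e^{β(d₂−d₁)}
= exp(0.4 × 0.9) = exp(0.36) = 1.4333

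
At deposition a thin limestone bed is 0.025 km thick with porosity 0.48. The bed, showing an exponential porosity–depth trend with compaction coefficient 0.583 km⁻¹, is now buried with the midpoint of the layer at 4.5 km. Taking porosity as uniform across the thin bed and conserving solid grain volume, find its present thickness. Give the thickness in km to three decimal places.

0.013 km

Porosity at 4.5 km: φ = 0.48·exp(−0.583×4.5) = 0.0348
Solid-volume conservation: h(1−φ) = h₀(1−φ₀) ⇒ h = h₀·(1−φ₀)/(1−φ)
h = 0.025 × (1 − 0.48)/(1 − 0.0348) = 0.025 × 0.5388 = 0.0135 km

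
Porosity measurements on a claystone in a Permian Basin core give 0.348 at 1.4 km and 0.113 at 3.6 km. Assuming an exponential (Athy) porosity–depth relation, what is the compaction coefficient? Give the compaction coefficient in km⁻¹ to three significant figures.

Athy: n(d) = n₀ e^(−kd) ⇒ n₁/n₂ = e^{k(d₂−d₁)} ⇒ k = ln(n₁/n₂)/(d₂−d₁)
k = ln(0.348/0.113) / (3.6 − 1.4) = ln(3.08) / 2.2 = 1.1248 / 2.2 = 0.5113 km⁻¹

0.511 km⁻¹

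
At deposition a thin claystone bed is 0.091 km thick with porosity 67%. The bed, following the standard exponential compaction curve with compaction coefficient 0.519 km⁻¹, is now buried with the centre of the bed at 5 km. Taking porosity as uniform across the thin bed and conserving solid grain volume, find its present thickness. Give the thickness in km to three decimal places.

Porosity at 5 km: phi = 0.67·exp(−0.519×5) = 0.0500
Solid-volume conservation: h(1−phi) = h₀(1−phi₀) ⇒ h = h₀·(1−phi₀)/(1−phi)
h = 0.091 × (1 − 0.67)/(1 − 0.0500) = 0.091 × 0.3474 = 0.0316 km

0.032 km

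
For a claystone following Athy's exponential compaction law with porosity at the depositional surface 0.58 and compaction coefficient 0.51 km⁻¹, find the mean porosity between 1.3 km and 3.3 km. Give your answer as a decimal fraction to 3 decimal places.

⟨n⟩ = (1/(Z₂−Z₁)) ∫ n₀ e^(−βZ) dZ = n₀·(e^(−β·Z₁) − e^(−β·Z₂)) / (β·(Z₂−Z₁))
e^(−0.51×1.3) = 0.5153; e^(−0.51×3.3) = 0.1858
⟨n⟩ = 0.58 × (0.5153 − 0.1858) / (0.51 × 2) = 0.58 × 0.3230 = 0.1874

0.187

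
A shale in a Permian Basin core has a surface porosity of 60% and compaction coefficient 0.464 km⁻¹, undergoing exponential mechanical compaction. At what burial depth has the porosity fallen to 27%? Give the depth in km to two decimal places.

1.72 km

Invert Athy's law: d = ln(phi₀/phi) / β
d = ln(0.6/0.27) / 0.464 = ln(2.222) / 0.464 = 0.7985 / 0.464 = 1.721 km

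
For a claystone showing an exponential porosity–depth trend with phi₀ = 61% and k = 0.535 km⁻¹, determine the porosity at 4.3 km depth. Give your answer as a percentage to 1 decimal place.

phi = phi₀·exp(−k·Z) = 0.61 × exp(−0.535 × 4.3) = 0.61 × exp(−2.3)
  = 0.61 × 0.1002 = 0.0611

6.1%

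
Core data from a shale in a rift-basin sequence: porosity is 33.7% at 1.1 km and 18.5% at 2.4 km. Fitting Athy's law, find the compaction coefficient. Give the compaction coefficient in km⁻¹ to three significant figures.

Athy: n(z) = n₀ e^(−cz) ⇒ n₁/n₂ = e^{c(z₂−z₁)} ⇒ c = ln(n₁/n₂)/(z₂−z₁)
c = ln(0.337/0.185) / (2.4 − 1.1) = ln(1.822) / 1.3 = 0.5997 / 1.3 = 0.4613 km⁻¹

0.461 km⁻¹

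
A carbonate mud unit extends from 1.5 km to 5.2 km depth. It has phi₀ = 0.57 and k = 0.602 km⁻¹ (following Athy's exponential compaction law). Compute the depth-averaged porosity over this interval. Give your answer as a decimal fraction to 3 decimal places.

0.093

⟨phi⟩ = (1/(z₂−z₁)) ∫ phi₀ e^(−kz) dz = phi₀·(e^(−k·z₁) − e^(−k·z₂)) / (k·(z₂−z₁))
e^(−0.602×1.5) = 0.4054; e^(−0.602×5.2) = 0.0437
⟨phi⟩ = 0.57 × (0.4054 − 0.0437) / (0.602 × 3.7) = 0.57 × 0.1624 = 0.0925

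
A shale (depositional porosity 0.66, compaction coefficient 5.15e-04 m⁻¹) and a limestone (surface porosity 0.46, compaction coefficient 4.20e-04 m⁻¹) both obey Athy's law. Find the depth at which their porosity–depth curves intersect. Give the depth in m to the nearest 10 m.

Working in km (1 km = 1000 m; β in km⁻¹ = β in m⁻¹ × 1000):
Set φ₀ₐ e^(−βₐz) = φ₀ᵦ e^(−βᵦz) ⇒ ln(φ₀ₐ/φ₀ᵦ) = (βₐ − βᵦ)·z
z = ln(0.66/0.46) / (0.515 − 0.42) = 0.3610 / 0.095 = 3.800 km

3800 m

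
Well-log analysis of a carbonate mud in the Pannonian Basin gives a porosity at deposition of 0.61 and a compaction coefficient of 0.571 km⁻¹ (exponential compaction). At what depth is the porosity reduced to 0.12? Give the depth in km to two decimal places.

2.85 km

Invert Athy's law: Z = ln(phi₀/phi) / c
Z = ln(0.61/0.12) / 0.571 = ln(5.083) / 0.571 = 1.6260 / 0.571 = 2.848 km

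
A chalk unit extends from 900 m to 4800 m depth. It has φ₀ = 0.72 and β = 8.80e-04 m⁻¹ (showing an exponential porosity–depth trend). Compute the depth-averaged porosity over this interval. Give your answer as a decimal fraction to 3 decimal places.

Working in km (1 km = 1000 m; β in km⁻¹ = β in m⁻¹ × 1000):
⟨φ⟩ = (1/(Z₂−Z₁)) ∫ φ₀ e^(−βZ) dZ = φ₀·(e^(−β·Z₁) − e^(−β·Z₂)) / (β·(Z₂−Z₁))
e^(−0.88×0.9) = 0.4529; e^(−0.88×4.8) = 0.0146
⟨φ⟩ = 0.72 × (0.4529 − 0.0146) / (0.88 × 3.9) = 0.72 × 0.1277 = 0.0920

0.092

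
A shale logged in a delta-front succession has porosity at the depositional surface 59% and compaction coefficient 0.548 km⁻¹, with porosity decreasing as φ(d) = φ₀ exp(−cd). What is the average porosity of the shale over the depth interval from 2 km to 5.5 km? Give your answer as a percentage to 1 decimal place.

8.8%

⟨φ⟩ = (1/(d₂−d₁)) ∫ φ₀ e^(−cd) dd = φ₀·(e^(−c·d₁) − e^(−c·d₂)) / (c·(d₂−d₁))
e^(−0.548×2) = 0.3342; e^(−0.548×5.5) = 0.0491
⟨φ⟩ = 0.59 × (0.3342 − 0.0491) / (0.548 × 3.5) = 0.59 × 0.1486 = 0.0877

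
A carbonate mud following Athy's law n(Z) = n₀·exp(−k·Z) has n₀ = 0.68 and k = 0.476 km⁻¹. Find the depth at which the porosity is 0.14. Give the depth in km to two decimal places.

Invert Athy's law: Z = ln(n₀/n) / k
Z = ln(0.68/0.14) / 0.476 = ln(4.857) / 0.476 = 1.5805 / 0.476 = 3.320 km

3.32 km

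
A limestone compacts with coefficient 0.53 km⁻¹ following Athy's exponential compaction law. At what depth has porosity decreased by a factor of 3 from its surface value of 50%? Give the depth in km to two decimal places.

2.07 km

phi/phi₀ = 1/3 ⇒ exp(−β·Z) = 1/3 ⇒ Z = ln(3) / β
Z = 1.0986 / 0.53 = 2.073 km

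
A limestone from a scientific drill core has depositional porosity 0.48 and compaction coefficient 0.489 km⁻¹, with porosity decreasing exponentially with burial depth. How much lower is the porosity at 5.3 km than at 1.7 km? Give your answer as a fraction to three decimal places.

0.173

n(1.7) = 0.48·e^(−0.489×1.7) = 0.2090
n(5.3) = 0.48·e^(−0.489×5.3) = 0.0359
Δn = 0.2090 − 0.0359 = 0.1731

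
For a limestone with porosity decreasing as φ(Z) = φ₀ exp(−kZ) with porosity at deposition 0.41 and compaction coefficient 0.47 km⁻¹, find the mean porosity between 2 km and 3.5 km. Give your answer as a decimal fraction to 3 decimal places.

⟨φ⟩ = (1/(Z₂−Z₁)) ∫ φ₀ e^(−kZ) dZ = φ₀·(e^(−k·Z₁) − e^(−k·Z₂)) / (k·(Z₂−Z₁))
e^(−0.47×2) = 0.3906; e^(−0.47×3.5) = 0.1930
⟨φ⟩ = 0.41 × (0.3906 − 0.1930) / (0.47 × 1.5) = 0.41 × 0.2803 = 0.1149

0.115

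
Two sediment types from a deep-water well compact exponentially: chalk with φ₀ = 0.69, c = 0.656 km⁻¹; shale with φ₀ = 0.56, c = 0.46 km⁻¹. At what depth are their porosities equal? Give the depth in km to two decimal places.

1.07 km

Set φ₀ₐ e^(−cₐd) = φ₀ᵦ e^(−cᵦd) ⇒ ln(φ₀ₐ/φ₀ᵦ) = (cₐ − cᵦ)·d
d = ln(0.69/0.56) / (0.656 − 0.46) = 0.2088 / 0.196 = 1.065 km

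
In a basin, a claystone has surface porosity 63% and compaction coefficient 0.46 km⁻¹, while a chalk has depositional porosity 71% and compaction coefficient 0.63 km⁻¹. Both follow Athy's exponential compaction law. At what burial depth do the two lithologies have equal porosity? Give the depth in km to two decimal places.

Set phi₀ₐ e^(−βₐd) = phi₀ᵦ e^(−βᵦd) ⇒ ln(phi₀ₐ/phi₀ᵦ) = (βₐ − βᵦ)·d
d = ln(0.63/0.71) / (0.46 − 0.63) = -0.1195 / -0.17 = 0.703 km

0.70 km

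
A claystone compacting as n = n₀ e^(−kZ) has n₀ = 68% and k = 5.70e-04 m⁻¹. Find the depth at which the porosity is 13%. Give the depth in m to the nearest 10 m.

Working in km (1 km = 1000 m; k in km⁻¹ = k in m⁻¹ × 1000):
Invert Athy's law: Z = ln(n₀/n) / k
Z = ln(0.68/0.13) / 0.57 = ln(5.231) / 0.57 = 1.6546 / 0.57 = 2.903 km

2900 m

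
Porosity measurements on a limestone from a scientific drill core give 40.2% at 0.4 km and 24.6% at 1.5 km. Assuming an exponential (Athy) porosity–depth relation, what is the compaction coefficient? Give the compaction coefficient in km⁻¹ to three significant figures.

0.446 km⁻¹

Athy: φ(Z) = φ₀ e^(−cZ) ⇒ φ₁/φ₂ = e^{c(Z₂−Z₁)} ⇒ c = ln(φ₁/φ₂)/(Z₂−Z₁)
c = ln(0.402/0.246) / (1.5 − 0.4) = ln(1.634) / 1.1 = 0.4911 / 1.1 = 0.4465 km⁻¹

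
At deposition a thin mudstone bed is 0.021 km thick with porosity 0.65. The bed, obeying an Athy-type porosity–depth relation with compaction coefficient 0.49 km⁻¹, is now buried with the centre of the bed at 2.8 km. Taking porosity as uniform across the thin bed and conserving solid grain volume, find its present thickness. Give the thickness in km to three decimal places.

Porosity at 2.8 km: n = 0.65·exp(−0.49×2.8) = 0.1648
Solid-volume conservation: h(1−n) = h₀(1−n₀) ⇒ h = h₀·(1−n₀)/(1−n)
h = 0.021 × (1 − 0.65)/(1 − 0.1648) = 0.021 × 0.4191 = 0.0088 km

0.009 km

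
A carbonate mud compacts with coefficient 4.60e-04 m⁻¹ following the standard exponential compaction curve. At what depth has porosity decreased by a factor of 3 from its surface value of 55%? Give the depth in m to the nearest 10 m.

2390 m

Working in km (1 km = 1000 m; β in km⁻¹ = β in m⁻¹ × 1000):
phi/phi₀ = 1/3 ⇒ exp(−β·Z) = 1/3 ⇒ Z = ln(3) / β
Z = 1.0986 / 0.46 = 2.388 km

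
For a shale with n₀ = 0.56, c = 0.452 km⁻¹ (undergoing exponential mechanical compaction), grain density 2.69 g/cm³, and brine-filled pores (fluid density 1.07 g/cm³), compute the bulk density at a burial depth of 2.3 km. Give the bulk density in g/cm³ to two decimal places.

Porosity at depth: n = 0.56·exp(−0.452×2.3) = 0.56×0.3536 = 0.1980
Bulk density: ρ_b = (1−n)ρ_g + n·ρ_f = 0.8020×2.69 + 0.1980×1.07
       = 2.157 + 0.212 = 2.369 g/cm³

2.37 g/cm³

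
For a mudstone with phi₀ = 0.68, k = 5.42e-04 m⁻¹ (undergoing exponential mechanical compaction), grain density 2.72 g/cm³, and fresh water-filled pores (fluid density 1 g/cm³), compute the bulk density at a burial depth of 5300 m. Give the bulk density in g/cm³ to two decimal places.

2.65 g/cm³

Working in km (1 km = 1000 m; k in km⁻¹ = k in m⁻¹ × 1000):
Porosity at depth: phi = 0.68·exp(−0.542×5.3) = 0.68×0.0566 = 0.0385
Bulk density: ρ_b = (1−phi)ρ_g + phi·ρ_f = 0.9615×2.72 + 0.0385×1
       = 2.615 + 0.038 = 2.654 g/cm³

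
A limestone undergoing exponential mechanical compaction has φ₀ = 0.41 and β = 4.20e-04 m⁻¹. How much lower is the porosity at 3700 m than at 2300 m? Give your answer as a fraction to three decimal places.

0.069

Working in km (1 km = 1000 m; β in km⁻¹ = β in m⁻¹ × 1000):
φ(2.3) = 0.41·e^(−0.42×2.3) = 0.1560
φ(3.7) = 0.41·e^(−0.42×3.7) = 0.0867
Δφ = 0.1560 − 0.0867 = 0.0694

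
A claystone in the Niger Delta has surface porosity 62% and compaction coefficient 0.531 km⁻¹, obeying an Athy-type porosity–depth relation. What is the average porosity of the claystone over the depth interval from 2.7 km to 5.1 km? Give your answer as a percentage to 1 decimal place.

8.4%

⟨n⟩ = (1/(Z₂−Z₁)) ∫ n₀ e^(−cZ) dZ = n₀·(e^(−c·Z₁) − e^(−c·Z₂)) / (c·(Z₂−Z₁))
e^(−0.531×2.7) = 0.2384; e^(−0.531×5.1) = 0.0667
⟨n⟩ = 0.62 × (0.2384 − 0.0667) / (0.531 × 2.4) = 0.62 × 0.1348 = 0.0836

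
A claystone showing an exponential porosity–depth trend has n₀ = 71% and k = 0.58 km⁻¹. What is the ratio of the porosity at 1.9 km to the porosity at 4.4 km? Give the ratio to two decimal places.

n(d₁)/n(d₂) = e^(−k·d₁)/e^(−k·d₂) = e^{k(d₂−d₁)}
= exp(0.58 × 2.5) = exp(1.45) = 4.2631

4.26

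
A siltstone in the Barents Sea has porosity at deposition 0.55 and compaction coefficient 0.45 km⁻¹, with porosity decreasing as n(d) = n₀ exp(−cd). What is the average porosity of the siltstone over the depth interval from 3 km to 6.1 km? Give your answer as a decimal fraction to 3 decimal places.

⟨n⟩ = (1/(d₂−d₁)) ∫ n₀ e^(−cd) dd = n₀·(e^(−c·d₁) − e^(−c·d₂)) / (c·(d₂−d₁))
e^(−0.45×3) = 0.2592; e^(−0.45×6.1) = 0.0642
⟨n⟩ = 0.55 × (0.2592 − 0.0642) / (0.45 × 3.1) = 0.55 × 0.1398 = 0.0769

0.077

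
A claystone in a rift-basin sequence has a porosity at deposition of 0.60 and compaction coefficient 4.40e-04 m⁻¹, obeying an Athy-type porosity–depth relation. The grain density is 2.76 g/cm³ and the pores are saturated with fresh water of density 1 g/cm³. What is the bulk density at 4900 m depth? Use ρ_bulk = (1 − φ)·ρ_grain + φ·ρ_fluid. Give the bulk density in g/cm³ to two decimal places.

Working in km (1 km = 1000 m; c in km⁻¹ = c in m⁻¹ × 1000):
Porosity at depth: phi = 0.6·exp(−0.44×4.9) = 0.6×0.1158 = 0.0695
Bulk density: ρ_b = (1−phi)ρ_g + phi·ρ_f = 0.9305×2.76 + 0.0695×1
       = 2.568 + 0.069 = 2.638 g/cm³

2.64 g/cm³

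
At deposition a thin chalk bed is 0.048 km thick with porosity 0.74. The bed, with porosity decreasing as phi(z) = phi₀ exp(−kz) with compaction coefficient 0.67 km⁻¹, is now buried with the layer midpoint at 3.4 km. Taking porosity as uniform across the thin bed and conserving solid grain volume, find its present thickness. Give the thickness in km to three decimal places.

Porosity at 3.4 km: phi = 0.74·exp(−0.67×3.4) = 0.0758
Solid-volume conservation: h(1−phi) = h₀(1−phi₀) ⇒ h = h₀·(1−phi₀)/(1−phi)
h = 0.048 × (1 − 0.74)/(1 − 0.0758) = 0.048 × 0.2813 = 0.0135 km

0.014 km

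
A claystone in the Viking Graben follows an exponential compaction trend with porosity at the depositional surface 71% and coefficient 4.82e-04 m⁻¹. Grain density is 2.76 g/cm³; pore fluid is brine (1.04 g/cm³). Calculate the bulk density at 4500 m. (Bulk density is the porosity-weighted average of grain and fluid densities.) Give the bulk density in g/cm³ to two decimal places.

Working in km (1 km = 1000 m; β in km⁻¹ = β in m⁻¹ × 1000):
Porosity at depth: phi = 0.71·exp(−0.482×4.5) = 0.71×0.1143 = 0.0811
Bulk density: ρ_b = (1−phi)ρ_g + phi·ρ_f = 0.9189×2.76 + 0.0811×1.04
       = 2.536 + 0.084 = 2.620 g/cm³

2.62 g/cm³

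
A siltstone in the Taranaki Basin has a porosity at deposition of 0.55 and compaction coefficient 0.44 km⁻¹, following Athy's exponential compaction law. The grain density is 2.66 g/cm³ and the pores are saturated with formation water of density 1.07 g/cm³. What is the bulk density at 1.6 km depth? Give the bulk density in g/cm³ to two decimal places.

Porosity at depth: φ = 0.55·exp(−0.44×1.6) = 0.55×0.4946 = 0.2720
Bulk density: ρ_b = (1−φ)ρ_g + φ·ρ_f = 0.7280×2.66 + 0.2720×1.07
       = 1.936 + 0.291 = 2.227 g/cm³

2.23 g/cm³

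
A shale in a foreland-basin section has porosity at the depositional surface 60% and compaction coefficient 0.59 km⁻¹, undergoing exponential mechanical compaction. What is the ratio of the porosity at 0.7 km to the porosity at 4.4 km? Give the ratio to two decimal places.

8.87

φ(d₁)/φ(d₂) = e^(−β·d₁)/e^(−β·d₂) = e^{β(d₂−d₁)}
= exp(0.59 × 3.7) = exp(2.183) = 8.8729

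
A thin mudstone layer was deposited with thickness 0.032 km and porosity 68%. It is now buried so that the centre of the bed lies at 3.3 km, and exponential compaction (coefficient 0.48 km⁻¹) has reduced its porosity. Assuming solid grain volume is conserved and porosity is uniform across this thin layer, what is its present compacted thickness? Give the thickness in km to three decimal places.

0.012 km

Porosity at 3.3 km: phi = 0.68·exp(−0.48×3.3) = 0.1395
Solid-volume conservation: h(1−phi) = h₀(1−phi₀) ⇒ h = h₀·(1−phi₀)/(1−phi)
h = 0.032 × (1 − 0.68)/(1 − 0.1395) = 0.032 × 0.3719 = 0.0119 km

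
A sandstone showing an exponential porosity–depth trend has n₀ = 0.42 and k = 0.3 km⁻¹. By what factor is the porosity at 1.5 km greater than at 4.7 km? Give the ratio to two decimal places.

n(Z₁)/n(Z₂) = e^(−k·Z₁)/e^(−k·Z₂) = e^{k(Z₂−Z₁)}
= exp(0.3 × 3.2) = exp(0.96) = 2.6117

2.61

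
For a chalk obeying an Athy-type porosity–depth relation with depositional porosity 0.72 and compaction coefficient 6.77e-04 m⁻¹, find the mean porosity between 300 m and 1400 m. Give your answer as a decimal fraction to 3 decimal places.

0.414

Working in km (1 km = 1000 m; k in km⁻¹ = k in m⁻¹ × 1000):
⟨phi⟩ = (1/(d₂−d₁)) ∫ phi₀ e^(−kd) dd = phi₀·(e^(−k·d₁) − e^(−k·d₂)) / (k·(d₂−d₁))
e^(−0.677×0.3) = 0.8162; e^(−0.677×1.4) = 0.3876
⟨phi⟩ = 0.72 × (0.8162 − 0.3876) / (0.677 × 1.1) = 0.72 × 0.5755 = 0.4144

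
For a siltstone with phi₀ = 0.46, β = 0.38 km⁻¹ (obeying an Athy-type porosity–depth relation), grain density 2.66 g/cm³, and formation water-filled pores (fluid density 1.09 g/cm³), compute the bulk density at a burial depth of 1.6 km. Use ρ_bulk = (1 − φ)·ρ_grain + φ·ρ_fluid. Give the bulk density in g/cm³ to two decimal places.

2.27 g/cm³

Porosity at depth: phi = 0.46·exp(−0.38×1.6) = 0.46×0.5444 = 0.2504
Bulk density: ρ_b = (1−phi)ρ_g + phi·ρ_f = 0.7496×2.66 + 0.2504×1.09
       = 1.994 + 0.273 = 2.267 g/cm³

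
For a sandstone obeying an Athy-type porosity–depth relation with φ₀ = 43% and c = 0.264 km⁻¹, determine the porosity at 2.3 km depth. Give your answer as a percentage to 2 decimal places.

φ = φ₀·exp(−c·z) = 0.43 × exp(−0.264 × 2.3) = 0.43 × exp(−0.6072)
  = 0.43 × 0.5449 = 0.2343

23.43%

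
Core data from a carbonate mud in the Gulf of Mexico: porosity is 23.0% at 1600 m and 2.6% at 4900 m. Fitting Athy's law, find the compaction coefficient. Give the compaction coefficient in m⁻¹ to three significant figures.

0.000661 m⁻¹

Working in km (1 km = 1000 m; c in km⁻¹ = c in m⁻¹ × 1000):
Athy: phi(Z) = phi₀ e^(−cZ) ⇒ phi₁/phi₂ = e^{c(Z₂−Z₁)} ⇒ c = ln(phi₁/phi₂)/(Z₂−Z₁)
c = ln(0.23/0.026) / (4.9 − 1.6) = ln(8.846) / 3.3 = 2.1800 / 3.3 = 0.6606 km⁻¹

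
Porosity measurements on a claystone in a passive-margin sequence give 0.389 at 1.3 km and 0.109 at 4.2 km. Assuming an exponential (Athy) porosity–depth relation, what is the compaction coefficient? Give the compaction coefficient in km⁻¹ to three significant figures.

0.439 km⁻¹

Athy: n(d) = n₀ e^(−kd) ⇒ n₁/n₂ = e^{k(d₂−d₁)} ⇒ k = ln(n₁/n₂)/(d₂−d₁)
k = ln(0.389/0.109) / (4.2 − 1.3) = ln(3.569) / 2.9 = 1.2722 / 2.9 = 0.4387 km⁻¹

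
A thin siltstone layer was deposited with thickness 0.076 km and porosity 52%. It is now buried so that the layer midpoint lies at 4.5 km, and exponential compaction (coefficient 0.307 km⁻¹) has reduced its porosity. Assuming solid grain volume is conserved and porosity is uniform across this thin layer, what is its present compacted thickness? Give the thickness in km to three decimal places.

0.042 km

Porosity at 4.5 km: n = 0.52·exp(−0.307×4.5) = 0.1306
Solid-volume conservation: h(1−n) = h₀(1−n₀) ⇒ h = h₀·(1−n₀)/(1−n)
h = 0.076 × (1 − 0.52)/(1 − 0.1306) = 0.076 × 0.5521 = 0.0420 km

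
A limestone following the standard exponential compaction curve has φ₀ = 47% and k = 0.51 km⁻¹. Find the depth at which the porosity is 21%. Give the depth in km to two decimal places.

Invert Athy's law: d = ln(φ₀/φ) / k
d = ln(0.47/0.21) / 0.51 = ln(2.238) / 0.51 = 0.8056 / 0.51 = 1.580 km

1.58 km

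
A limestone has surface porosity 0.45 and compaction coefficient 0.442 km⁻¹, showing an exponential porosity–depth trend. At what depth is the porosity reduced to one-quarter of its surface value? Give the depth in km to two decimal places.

n/n₀ = 1/4 ⇒ exp(−c·z) = 1/4 ⇒ z = ln(4) / c
z = 1.3863 / 0.442 = 3.136 km

3.14 km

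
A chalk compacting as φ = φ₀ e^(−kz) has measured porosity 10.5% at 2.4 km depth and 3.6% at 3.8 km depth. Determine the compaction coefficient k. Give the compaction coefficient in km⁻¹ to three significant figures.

Athy: φ(z) = φ₀ e^(−kz) ⇒ φ₁/φ₂ = e^{k(z₂−z₁)} ⇒ k = ln(φ₁/φ₂)/(z₂−z₁)
k = ln(0.105/0.036) / (3.8 − 2.4) = ln(2.917) / 1.4 = 1.0704 / 1.4 = 0.7646 km⁻¹

0.765 km⁻¹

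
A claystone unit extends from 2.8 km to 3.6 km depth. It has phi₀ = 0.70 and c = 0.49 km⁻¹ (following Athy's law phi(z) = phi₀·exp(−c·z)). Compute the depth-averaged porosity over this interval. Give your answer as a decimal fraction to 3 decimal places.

0.147

⟨phi⟩ = (1/(z₂−z₁)) ∫ phi₀ e^(−cz) dz = phi₀·(e^(−c·z₁) − e^(−c·z₂)) / (c·(z₂−z₁))
e^(−0.49×2.8) = 0.2536; e^(−0.49×3.6) = 0.1714
⟨phi⟩ = 0.7 × (0.2536 − 0.1714) / (0.49 × 0.8) = 0.7 × 0.2098 = 0.1469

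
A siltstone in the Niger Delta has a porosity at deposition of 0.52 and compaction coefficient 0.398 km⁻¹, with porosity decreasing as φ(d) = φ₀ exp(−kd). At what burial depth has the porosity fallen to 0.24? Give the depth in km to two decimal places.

Invert Athy's law: d = ln(φ₀/φ) / k
d = ln(0.52/0.24) / 0.398 = ln(2.167) / 0.398 = 0.7732 / 0.398 = 1.943 km

1.94 km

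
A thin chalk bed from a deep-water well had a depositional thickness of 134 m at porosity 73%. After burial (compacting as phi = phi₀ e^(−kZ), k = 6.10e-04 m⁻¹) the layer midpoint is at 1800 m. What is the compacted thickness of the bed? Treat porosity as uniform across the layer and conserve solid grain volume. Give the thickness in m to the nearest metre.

48 m

Working in km (1 km = 1000 m; k in km⁻¹ = k in m⁻¹ × 1000):
Porosity at 1.8 km: phi = 0.73·exp(−0.61×1.8) = 0.2435
Solid-volume conservation: h(1−phi) = h₀(1−phi₀) ⇒ h = h₀·(1−phi₀)/(1−phi)
h = 0.134 × (1 − 0.73)/(1 − 0.2435) = 0.134 × 0.3569 = 0.0478 km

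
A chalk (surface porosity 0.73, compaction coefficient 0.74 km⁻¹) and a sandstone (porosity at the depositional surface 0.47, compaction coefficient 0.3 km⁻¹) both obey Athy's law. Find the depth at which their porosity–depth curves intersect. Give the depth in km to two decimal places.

Set φ₀ₐ e^(−βₐz) = φ₀ᵦ e^(−βᵦz) ⇒ ln(φ₀ₐ/φ₀ᵦ) = (βₐ − βᵦ)·z
z = ln(0.73/0.47) / (0.74 − 0.3) = 0.4403 / 0.44 = 1.001 km

1.00 km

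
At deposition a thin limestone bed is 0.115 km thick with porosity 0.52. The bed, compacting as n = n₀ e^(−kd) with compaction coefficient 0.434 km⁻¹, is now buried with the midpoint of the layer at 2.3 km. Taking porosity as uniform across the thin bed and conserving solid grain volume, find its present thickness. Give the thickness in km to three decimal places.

Porosity at 2.3 km: n = 0.52·exp(−0.434×2.3) = 0.1916
Solid-volume conservation: h(1−n) = h₀(1−n₀) ⇒ h = h₀·(1−n₀)/(1−n)
h = 0.115 × (1 − 0.52)/(1 − 0.1916) = 0.115 × 0.5938 = 0.0683 km

0.068 km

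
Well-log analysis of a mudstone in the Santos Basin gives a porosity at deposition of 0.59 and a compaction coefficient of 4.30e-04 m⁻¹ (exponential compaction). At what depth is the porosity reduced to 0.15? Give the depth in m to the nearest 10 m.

Working in km (1 km = 1000 m; c in km⁻¹ = c in m⁻¹ × 1000):
Invert Athy's law: Z = ln(phi₀/phi) / c
Z = ln(0.59/0.15) / 0.43 = ln(3.933) / 0.43 = 1.3695 / 0.43 = 3.185 km

3180 m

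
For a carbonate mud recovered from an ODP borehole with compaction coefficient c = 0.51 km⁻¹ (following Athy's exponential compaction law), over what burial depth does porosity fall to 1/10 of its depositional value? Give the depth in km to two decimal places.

4.51 km

phi/phi₀ = 1/10 ⇒ exp(−c·z) = 1/10 ⇒ z = ln(10) / c
z = 2.3026 / 0.51 = 4.515 km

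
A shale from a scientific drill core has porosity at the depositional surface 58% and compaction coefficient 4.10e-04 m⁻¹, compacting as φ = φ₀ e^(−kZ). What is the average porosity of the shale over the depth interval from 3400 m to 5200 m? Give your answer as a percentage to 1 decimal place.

10.2%

Working in km (1 km = 1000 m; k in km⁻¹ = k in m⁻¹ × 1000):
⟨φ⟩ = (1/(Z₂−Z₁)) ∫ φ₀ e^(−kZ) dZ = φ₀·(e^(−k·Z₁) − e^(−k·Z₂)) / (k·(Z₂−Z₁))
e^(−0.41×3.4) = 0.2481; e^(−0.41×5.2) = 0.1186
⟨φ⟩ = 0.58 × (0.2481 − 0.1186) / (0.41 × 1.8) = 0.58 × 0.1754 = 0.1018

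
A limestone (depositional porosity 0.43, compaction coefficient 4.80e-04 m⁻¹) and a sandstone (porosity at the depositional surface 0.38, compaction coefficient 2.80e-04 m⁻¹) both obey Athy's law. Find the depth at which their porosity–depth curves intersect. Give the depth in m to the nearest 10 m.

Working in km (1 km = 1000 m; β in km⁻¹ = β in m⁻¹ × 1000):
Set phi₀ₐ e^(−βₐZ) = phi₀ᵦ e^(−βᵦZ) ⇒ ln(phi₀ₐ/phi₀ᵦ) = (βₐ − βᵦ)·Z
Z = ln(0.43/0.38) / (0.48 − 0.28) = 0.1236 / 0.2 = 0.618 km

620 m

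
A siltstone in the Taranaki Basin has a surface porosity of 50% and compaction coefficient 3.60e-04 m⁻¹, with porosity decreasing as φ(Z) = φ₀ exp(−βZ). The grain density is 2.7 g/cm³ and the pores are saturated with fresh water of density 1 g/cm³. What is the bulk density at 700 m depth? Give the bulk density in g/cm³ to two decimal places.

2.04 g/cm³

Working in km (1 km = 1000 m; β in km⁻¹ = β in m⁻¹ × 1000):
Porosity at depth: φ = 0.5·exp(−0.36×0.7) = 0.5×0.7772 = 0.3886
Bulk density: ρ_b = (1−φ)ρ_g + φ·ρ_f = 0.6114×2.7 + 0.3886×1
       = 1.651 + 0.389 = 2.039 g/cm³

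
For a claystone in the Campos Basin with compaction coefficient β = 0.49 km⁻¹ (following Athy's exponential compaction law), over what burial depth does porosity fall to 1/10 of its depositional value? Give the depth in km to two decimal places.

4.70 km

n/n₀ = 1/10 ⇒ exp(−β·z) = 1/10 ⇒ z = ln(10) / β
z = 2.3026 / 0.49 = 4.699 km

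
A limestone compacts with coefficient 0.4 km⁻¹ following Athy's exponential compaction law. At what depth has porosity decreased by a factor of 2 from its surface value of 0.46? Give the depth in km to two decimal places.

φ/φ₀ = 1/2 ⇒ exp(−k·z) = 1/2 ⇒ z = ln(2) / k
z = 0.6931 / 0.4 = 1.733 km

1.73 km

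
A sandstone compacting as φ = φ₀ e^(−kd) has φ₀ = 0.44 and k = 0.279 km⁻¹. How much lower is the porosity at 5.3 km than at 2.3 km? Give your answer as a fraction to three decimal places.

0.131

φ(2.3) = 0.44·e^(−0.279×2.3) = 0.2316
φ(5.3) = 0.44·e^(−0.279×5.3) = 0.1003
Δφ = 0.2316 − 0.1003 = 0.1313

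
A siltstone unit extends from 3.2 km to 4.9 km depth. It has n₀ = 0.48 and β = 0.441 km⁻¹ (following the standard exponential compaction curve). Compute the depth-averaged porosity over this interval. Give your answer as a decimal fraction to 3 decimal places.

⟨n⟩ = (1/(Z₂−Z₁)) ∫ n₀ e^(−βZ) dZ = n₀·(e^(−β·Z₁) − e^(−β·Z₂)) / (β·(Z₂−Z₁))
e^(−0.441×3.2) = 0.2439; e^(−0.441×4.9) = 0.1152
⟨n⟩ = 0.48 × (0.2439 − 0.1152) / (0.441 × 1.7) = 0.48 × 0.1716 = 0.0824

0.082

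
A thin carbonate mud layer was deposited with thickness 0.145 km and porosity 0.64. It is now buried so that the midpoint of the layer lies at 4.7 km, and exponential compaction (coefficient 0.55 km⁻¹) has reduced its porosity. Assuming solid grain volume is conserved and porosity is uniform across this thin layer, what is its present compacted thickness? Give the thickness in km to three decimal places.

Porosity at 4.7 km: n = 0.64·exp(−0.55×4.7) = 0.0483
Solid-volume conservation: h(1−n) = h₀(1−n₀) ⇒ h = h₀·(1−n₀)/(1−n)
h = 0.145 × (1 − 0.64)/(1 − 0.0483) = 0.145 × 0.3783 = 0.0548 km

0.055 km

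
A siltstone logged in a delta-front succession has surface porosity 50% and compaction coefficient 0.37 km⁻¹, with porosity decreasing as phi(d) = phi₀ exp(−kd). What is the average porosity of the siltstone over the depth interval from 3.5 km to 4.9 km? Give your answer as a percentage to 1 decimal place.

⟨phi⟩ = (1/(d₂−d₁)) ∫ phi₀ e^(−kd) dd = phi₀·(e^(−k·d₁) − e^(−k·d₂)) / (k·(d₂−d₁))
e^(−0.37×3.5) = 0.2739; e^(−0.37×4.9) = 0.1632
⟨phi⟩ = 0.5 × (0.2739 − 0.1632) / (0.37 × 1.4) = 0.5 × 0.2138 = 0.1069

10.7%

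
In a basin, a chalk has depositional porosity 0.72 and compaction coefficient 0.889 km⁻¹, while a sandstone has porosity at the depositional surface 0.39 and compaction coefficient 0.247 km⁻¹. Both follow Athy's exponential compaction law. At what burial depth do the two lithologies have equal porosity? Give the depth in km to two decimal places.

0.95 km

Set φ₀ₐ e^(−cₐz) = φ₀ᵦ e^(−cᵦz) ⇒ ln(φ₀ₐ/φ₀ᵦ) = (cₐ − cᵦ)·z
z = ln(0.72/0.39) / (0.889 − 0.247) = 0.6131 / 0.642 = 0.955 km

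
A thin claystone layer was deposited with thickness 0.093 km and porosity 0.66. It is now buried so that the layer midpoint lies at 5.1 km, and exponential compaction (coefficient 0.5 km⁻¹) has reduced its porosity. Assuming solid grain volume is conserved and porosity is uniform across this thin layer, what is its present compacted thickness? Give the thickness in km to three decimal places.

Porosity at 5.1 km: n = 0.66·exp(−0.5×5.1) = 0.0515
Solid-volume conservation: h(1−n) = h₀(1−n₀) ⇒ h = h₀·(1−n₀)/(1−n)
h = 0.093 × (1 − 0.66)/(1 − 0.0515) = 0.093 × 0.3585 = 0.0333 km

0.033 km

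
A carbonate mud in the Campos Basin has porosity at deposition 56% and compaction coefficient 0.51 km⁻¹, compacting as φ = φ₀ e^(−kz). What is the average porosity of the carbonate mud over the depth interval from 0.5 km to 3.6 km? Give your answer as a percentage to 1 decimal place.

21.8%

⟨φ⟩ = (1/(z₂−z₁)) ∫ φ₀ e^(−kz) dz = φ₀·(e^(−k·z₁) − e^(−k·z₂)) / (k·(z₂−z₁))
e^(−0.51×0.5) = 0.7749; e^(−0.51×3.6) = 0.1595
⟨φ⟩ = 0.56 × (0.7749 − 0.1595) / (0.51 × 3.1) = 0.56 × 0.3893 = 0.2180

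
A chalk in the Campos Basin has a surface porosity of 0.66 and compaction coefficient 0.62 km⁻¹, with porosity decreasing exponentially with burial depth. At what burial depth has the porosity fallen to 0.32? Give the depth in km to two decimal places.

1.17 km

Invert Athy's law: d = ln(φ₀/φ) / c
d = ln(0.66/0.32) / 0.62 = ln(2.062) / 0.62 = 0.7239 / 0.62 = 1.168 km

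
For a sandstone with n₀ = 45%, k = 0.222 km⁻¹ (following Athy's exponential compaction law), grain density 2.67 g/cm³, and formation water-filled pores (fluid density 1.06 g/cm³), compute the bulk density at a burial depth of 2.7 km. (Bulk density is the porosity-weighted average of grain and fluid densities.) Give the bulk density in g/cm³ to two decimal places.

Porosity at depth: n = 0.45·exp(−0.222×2.7) = 0.45×0.5491 = 0.2471
Bulk density: ρ_b = (1−n)ρ_g + n·ρ_f = 0.7529×2.67 + 0.2471×1.06
       = 2.010 + 0.262 = 2.272 g/cm³

2.27 g/cm³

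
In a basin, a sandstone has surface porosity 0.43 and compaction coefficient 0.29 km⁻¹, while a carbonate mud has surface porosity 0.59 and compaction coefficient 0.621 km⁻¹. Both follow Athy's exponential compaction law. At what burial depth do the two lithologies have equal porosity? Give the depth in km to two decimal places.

0.96 km

Set n₀ₐ e^(−βₐd) = n₀ᵦ e^(−βᵦd) ⇒ ln(n₀ₐ/n₀ᵦ) = (βₐ − βᵦ)·d
d = ln(0.43/0.59) / (0.29 − 0.621) = -0.3163 / -0.331 = 0.956 km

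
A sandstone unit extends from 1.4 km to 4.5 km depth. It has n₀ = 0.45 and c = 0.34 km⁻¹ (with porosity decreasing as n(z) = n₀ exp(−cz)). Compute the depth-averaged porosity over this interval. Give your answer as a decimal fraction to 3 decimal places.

0.173

⟨n⟩ = (1/(z₂−z₁)) ∫ n₀ e^(−cz) dz = n₀·(e^(−c·z₁) − e^(−c·z₂)) / (c·(z₂−z₁))
e^(−0.34×1.4) = 0.6213; e^(−0.34×4.5) = 0.2165
⟨n⟩ = 0.45 × (0.6213 − 0.2165) / (0.34 × 3.1) = 0.45 × 0.3840 = 0.1728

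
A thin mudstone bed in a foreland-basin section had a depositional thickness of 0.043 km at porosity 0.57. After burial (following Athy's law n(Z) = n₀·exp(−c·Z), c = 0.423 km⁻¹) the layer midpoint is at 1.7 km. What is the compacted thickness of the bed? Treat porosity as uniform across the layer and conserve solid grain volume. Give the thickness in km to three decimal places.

Porosity at 1.7 km: n = 0.57·exp(−0.423×1.7) = 0.2777
Solid-volume conservation: h(1−n) = h₀(1−n₀) ⇒ h = h₀·(1−n₀)/(1−n)
h = 0.043 × (1 − 0.57)/(1 − 0.2777) = 0.043 × 0.5953 = 0.0256 km

0.026 km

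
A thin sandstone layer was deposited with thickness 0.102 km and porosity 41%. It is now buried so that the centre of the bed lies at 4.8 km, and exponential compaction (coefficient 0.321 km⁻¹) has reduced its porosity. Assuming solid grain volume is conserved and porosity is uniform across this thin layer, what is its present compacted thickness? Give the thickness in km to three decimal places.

0.066 km

Porosity at 4.8 km: φ = 0.41·exp(−0.321×4.8) = 0.0878
Solid-volume conservation: h(1−φ) = h₀(1−φ₀) ⇒ h = h₀·(1−φ₀)/(1−φ)
h = 0.102 × (1 − 0.41)/(1 − 0.0878) = 0.102 × 0.6468 = 0.0660 km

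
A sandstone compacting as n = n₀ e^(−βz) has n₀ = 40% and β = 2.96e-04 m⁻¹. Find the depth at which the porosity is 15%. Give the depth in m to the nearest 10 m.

3310 m

Working in km (1 km = 1000 m; β in km⁻¹ = β in m⁻¹ × 1000):
Invert Athy's law: z = ln(n₀/n) / β
z = ln(0.4/0.15) / 0.296 = ln(2.667) / 0.296 = 0.9808 / 0.296 = 3.314 km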